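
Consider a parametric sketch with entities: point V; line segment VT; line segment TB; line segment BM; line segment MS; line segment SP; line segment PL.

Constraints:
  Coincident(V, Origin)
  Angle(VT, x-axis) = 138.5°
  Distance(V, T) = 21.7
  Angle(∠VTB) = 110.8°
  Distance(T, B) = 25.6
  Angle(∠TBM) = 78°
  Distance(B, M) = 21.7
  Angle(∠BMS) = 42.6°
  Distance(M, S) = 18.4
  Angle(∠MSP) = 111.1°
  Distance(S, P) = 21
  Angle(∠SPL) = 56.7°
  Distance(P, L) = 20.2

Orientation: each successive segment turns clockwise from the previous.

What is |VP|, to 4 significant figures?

45.13

∠BMS = 42.6° gives MS at -170.1° from the x-axis; with |MS| = 18.4, S = (-7.069, 23.44). ∠MSP = 111.1° gives SP at 121.0° from the x-axis; with |SP| = 21.0, P = (-17.88, 41.44). Then |VP| = |P − V| = 45.13.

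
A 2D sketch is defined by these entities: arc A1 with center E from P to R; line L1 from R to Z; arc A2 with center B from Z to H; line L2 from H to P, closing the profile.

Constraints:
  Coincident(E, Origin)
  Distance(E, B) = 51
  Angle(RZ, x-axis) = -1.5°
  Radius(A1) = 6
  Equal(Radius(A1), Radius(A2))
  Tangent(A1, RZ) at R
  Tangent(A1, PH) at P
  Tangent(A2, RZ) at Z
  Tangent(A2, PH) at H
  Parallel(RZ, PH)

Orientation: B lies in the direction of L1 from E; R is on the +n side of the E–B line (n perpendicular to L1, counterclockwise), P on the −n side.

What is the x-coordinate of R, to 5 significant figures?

0.15706

The slot axis is L1's direction at -1.5°, so u = (cos -1.5°, sin -1.5°) = (0.99966, -0.026177) and n = (−sin -1.5°, cos -1.5°) = (0.026177, 0.99966). E is at the origin and B lies 51.0 along u from E, so B = 51.0·u = (50.983, -1.3350). Tangency of A1 to both parallel lines with radius 6.0 puts R and P at E ± 6.0·n: R = (0.15706, 5.9979), P = (-0.15706, -5.9979). So R.x = 0.15706.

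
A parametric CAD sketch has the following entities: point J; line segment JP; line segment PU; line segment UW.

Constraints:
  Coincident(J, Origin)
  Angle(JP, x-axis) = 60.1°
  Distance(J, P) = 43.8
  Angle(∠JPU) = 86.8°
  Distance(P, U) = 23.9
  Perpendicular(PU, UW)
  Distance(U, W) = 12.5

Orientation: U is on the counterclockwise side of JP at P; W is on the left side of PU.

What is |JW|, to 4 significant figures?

37.89

∠JPU = 86.8°, so PU runs at 60.1° + (180° − 86.8°) = 153.3° from the x-axis; with |PU| = 23.9, U = P + 23.9·(cos 153.3°, sin 153.3°) = (0.4822, 48.71). PU ⟂ UW; with |UW| = 12.5 on the left of PU, W = U + 12.5·(-0.4493, -0.8934) = (-5.134, 37.54). Then |JW| = |W − J| = 37.89.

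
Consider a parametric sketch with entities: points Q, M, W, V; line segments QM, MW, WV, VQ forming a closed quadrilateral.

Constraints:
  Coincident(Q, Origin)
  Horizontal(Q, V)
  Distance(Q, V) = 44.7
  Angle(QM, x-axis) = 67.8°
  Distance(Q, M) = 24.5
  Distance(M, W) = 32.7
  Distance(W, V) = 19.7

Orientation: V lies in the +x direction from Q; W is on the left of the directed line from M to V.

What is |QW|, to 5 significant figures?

46.119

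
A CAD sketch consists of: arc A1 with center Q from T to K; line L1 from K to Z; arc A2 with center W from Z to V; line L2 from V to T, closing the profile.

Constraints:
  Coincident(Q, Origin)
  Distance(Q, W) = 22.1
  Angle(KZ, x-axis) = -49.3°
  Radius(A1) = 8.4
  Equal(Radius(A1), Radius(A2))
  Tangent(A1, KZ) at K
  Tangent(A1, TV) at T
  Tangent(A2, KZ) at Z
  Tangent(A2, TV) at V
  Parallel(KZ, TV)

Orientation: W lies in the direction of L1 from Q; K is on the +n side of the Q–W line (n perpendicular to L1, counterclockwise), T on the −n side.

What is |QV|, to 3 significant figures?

23.6

The slot axis is L1's direction at -49.3°, so u = (cos -49.3°, sin -49.3°) = (0.652, -0.758) and n = (−sin -49.3°, cos -49.3°) = (0.758, 0.652). Q is at the origin and W lies 22.1 along u from Q, so W = 22.1·u = (14.4, -16.8). Tangency of A1 to both parallel lines with radius 8.4 puts K and T at Q ± 8.4·n: K = (6.37, 5.48), T = (-6.37, -5.48). Equal radii place Z and V the same way about W: Z = W + 8.4·n = (20.8, -11.3), V = W − 8.4·n = (8.04, -22.2). Then |QV| = |V − Q| = 23.6.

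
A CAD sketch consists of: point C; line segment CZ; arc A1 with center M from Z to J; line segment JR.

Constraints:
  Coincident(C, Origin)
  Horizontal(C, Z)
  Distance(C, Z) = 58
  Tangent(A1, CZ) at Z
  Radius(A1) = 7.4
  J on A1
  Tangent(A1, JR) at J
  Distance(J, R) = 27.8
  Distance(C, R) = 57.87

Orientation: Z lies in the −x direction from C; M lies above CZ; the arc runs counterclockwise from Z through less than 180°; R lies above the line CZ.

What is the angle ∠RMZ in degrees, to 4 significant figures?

157.3°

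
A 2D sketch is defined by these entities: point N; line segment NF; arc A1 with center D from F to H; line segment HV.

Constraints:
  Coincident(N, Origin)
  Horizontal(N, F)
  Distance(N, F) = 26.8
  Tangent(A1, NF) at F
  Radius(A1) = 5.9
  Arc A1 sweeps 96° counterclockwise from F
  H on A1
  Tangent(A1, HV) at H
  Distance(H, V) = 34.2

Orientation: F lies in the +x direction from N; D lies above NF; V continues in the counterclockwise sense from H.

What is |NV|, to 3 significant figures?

49.9

On A1, F sits at bearing -90° from D; a 96° counterclockwise sweep puts H at bearing 6°, so H = D + 5.9·(cos 6°, sin 6°) = (32.7, 6.52). Since A1 is tangent to HV there, DH ⟂ HV, so HV runs along (−sin 6°, cos 6°); with |HV| = 34.2, V = (29.1, 40.5). Then |NV| = |V − N| = 49.9.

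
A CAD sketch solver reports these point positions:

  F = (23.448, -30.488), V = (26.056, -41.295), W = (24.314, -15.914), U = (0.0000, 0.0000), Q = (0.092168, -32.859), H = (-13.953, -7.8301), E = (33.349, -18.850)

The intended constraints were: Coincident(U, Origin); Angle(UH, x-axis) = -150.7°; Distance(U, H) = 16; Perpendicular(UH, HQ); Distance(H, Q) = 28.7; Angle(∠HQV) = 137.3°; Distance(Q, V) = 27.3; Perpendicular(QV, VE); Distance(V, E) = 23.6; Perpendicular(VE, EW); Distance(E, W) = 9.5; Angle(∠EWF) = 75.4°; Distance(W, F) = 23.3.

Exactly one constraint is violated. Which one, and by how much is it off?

Distance(W, F) = 23.3 — off by 8.70.

U = (0.00, 0.00) ✓; UH at -150.7° ✓; |UH| = 16.00 ✓; ∠(UH, HQ) = 90.00° ✓; |HQ| = 28.70 ✓; ∠HQV = 137.3° ✓; |QV| = 27.30 ✓; ∠(QV, VE) = 90.00° ✓; |VE| = 23.60 ✓; ∠(VE, EW) = 90.00° ✓; |EW| = 9.500 ✓; ∠EWF = 75.40° ✓; |WF| = 14.60 ✗.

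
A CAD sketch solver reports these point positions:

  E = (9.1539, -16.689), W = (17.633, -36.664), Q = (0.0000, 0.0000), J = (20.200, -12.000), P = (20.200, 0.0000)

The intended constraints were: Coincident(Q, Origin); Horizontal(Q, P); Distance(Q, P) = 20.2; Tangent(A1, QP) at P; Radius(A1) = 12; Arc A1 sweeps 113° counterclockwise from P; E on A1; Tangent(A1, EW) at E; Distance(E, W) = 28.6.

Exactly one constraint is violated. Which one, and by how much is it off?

Distance(E, W) = 28.6 — off by 6.90.

Q = (0.00, 0.00) ✓; Q.y = 0.00, P.y = 0.00 ✓; |QP| = 20.20 ✓; ∠(JP, PQ) = 90.00° ✓; |JP| = 12.00 ✓; bearing(J→E) − bearing(J→P) = 113.0° ✓; |JE| = 12.00 ✓; ∠(JE, EW) = 90.00° ✓; |EW| = 21.70 ✗.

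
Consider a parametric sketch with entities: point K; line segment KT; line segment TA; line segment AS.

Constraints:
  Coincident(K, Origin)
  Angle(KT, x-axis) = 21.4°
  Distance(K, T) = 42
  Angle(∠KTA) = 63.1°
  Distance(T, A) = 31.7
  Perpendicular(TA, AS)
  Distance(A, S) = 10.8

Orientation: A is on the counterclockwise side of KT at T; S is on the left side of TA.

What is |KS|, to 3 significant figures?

29.5

∠KTA = 63.1°, so TA runs at 21.4° + (180° − 63.1°) = 138° from the x-axis; with |TA| = 31.7, A = T + 31.7·(cos 138°, sin 138°) = (15.4, 36.4). The perpendicularity gives AS at right angles to TA; with |AS| = 10.8 on the left of TA, S = A + 10.8·(-0.665, -0.747) = (8.25, 28.3). Then |KS| = |S − K| = 29.5.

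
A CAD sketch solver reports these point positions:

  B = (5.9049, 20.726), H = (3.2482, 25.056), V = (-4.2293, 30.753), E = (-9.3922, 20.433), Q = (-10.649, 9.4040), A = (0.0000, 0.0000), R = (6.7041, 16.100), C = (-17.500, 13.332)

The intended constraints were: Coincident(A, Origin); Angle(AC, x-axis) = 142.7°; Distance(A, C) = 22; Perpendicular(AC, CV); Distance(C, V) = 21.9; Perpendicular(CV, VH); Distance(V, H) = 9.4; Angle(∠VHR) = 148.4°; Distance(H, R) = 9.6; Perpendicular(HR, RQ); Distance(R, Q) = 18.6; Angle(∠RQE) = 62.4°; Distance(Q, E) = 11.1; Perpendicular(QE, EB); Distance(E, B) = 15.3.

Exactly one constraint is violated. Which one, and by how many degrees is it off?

Perpendicular(QE, EB) — off by 7.60°.

A = (0.00, 0.00) ✓; AC at 142.7° ✓; |AC| = 22.00 ✓; ∠(AC, CV) = 90.00° ✓; |CV| = 21.90 ✓; ∠(CV, VH) = 90.00° ✓; |VH| = 9.400 ✓; ∠VHR = 148.4° ✓; |HR| = 9.600 ✓; ∠(HR, RQ) = 90.00° ✓; |RQ| = 18.60 ✓; ∠RQE = 62.40° ✓; |QE| = 11.10 ✓; ∠(QE, EB) = 82.40° ✗; |EB| = 15.30 ✓.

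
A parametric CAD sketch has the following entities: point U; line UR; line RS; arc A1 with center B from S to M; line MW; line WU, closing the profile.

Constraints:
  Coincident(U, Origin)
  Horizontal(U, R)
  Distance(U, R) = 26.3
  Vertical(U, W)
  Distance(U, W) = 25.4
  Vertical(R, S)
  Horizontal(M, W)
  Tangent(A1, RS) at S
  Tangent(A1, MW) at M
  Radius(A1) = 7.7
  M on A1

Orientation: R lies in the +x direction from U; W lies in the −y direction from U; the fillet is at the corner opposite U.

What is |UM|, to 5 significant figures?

31.482

U is at the origin; UR is horizontal with |UR| = 26.3 and R on the +x side, so R = (26.300, 0.0000). UW is vertical with |UW| = 25.4 and W on the −y side, so W = (0.0000, -25.400). The virtual corner opposite U is at (26.300, -25.400). The tangent condition forces BS to be normal to RS and the tangent condition forces BM to be normal to MW, with radius 7.7, so the center B sits 7.7 in from both sides at B = (18.600, -17.700). That places the tangent points at S = (26.300, -17.700) on RS and M = (18.600, -25.400) on MW. Then |UM| = |M − U| = 31.482.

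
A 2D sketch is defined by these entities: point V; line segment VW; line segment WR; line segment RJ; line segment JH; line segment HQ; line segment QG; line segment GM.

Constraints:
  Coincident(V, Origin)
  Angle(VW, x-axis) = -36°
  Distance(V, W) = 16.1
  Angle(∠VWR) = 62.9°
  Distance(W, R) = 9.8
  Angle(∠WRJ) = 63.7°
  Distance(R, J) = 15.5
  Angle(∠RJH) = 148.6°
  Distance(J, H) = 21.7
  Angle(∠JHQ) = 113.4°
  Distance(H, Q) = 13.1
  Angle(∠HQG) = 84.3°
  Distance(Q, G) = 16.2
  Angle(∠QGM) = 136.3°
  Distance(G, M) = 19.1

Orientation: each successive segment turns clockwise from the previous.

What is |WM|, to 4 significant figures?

4.796

V is at the origin; VW runs at -36.0° with length 16.1, so W = (13.03, -9.463). ∠VWR = 62.9° gives WR at -153.1° from the x-axis; with |WR| = 9.8, R = (4.286, -13.90). ∠WRJ = 63.7° gives RJ at 90.60° from the x-axis; with |RJ| = 15.5, J = (4.123, 1.602). ∠RJH = 148.6° gives JH at 59.20° from the x-axis; with |JH| = 21.7, H = (15.23, 20.24). ∠JHQ = 113.4° gives HQ at -7.400° from the x-axis; with |HQ| = 13.1, Q = (28.23, 18.55). ∠HQG = 84.3° gives QG at -103.1° from the x-axis; with |QG| = 16.2, G = (24.55, 2.776). ∠QGM = 136.3° gives GM at -146.8° from the x-axis; with |GM| = 19.1, M = (8.572, -7.683). Then |WM| = |M − W| = 4.796.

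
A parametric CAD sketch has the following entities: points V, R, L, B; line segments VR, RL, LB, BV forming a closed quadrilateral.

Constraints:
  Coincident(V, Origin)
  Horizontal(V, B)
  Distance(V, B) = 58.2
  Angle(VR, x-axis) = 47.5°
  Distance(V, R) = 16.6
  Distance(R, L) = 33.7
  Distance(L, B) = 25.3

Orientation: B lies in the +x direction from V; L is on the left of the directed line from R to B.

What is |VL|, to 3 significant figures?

48.5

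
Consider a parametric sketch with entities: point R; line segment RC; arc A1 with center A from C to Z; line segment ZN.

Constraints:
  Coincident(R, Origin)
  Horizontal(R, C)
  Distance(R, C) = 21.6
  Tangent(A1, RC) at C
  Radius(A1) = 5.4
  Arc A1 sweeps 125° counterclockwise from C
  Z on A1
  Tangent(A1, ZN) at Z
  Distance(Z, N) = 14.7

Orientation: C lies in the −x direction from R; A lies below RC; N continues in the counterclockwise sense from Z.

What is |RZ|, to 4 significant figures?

27.38

The tangent condition forces AC to be normal to RC, so A = C + (0, -5.4) = (-21.60, -5.400). On A1, C sits at bearing 90° from A; a 125° counterclockwise sweep puts Z at bearing 215°, so Z = A + 5.4·(cos 215°, sin 215°) = (-26.02, -8.497). Then |RZ| = |Z − R| = 27.38.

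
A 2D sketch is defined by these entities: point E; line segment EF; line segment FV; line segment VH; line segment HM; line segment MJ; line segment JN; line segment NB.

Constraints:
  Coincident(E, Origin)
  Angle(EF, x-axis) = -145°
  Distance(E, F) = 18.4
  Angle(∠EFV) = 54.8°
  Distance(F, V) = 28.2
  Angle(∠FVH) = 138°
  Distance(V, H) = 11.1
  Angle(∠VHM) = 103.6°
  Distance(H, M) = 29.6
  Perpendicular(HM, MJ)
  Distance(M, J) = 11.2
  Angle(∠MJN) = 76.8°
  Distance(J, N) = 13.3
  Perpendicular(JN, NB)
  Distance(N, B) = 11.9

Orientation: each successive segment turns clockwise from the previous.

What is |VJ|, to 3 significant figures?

32.2

E is at the origin; EF runs at -145.0° with length 18.4, so F = (-15.1, -10.6). ∠EFV = 54.8° gives FV at 89.8° from the x-axis; with |FV| = 28.2, V = (-15.0, 17.6). ∠FVH = 138.0° gives VH at 47.8° from the x-axis; with |VH| = 11.1, H = (-7.52, 25.9). ∠VHM = 103.6° gives HM at -28.6° from the x-axis; with |HM| = 29.6, M = (18.5, 11.7). The perpendicularity gives MJ at right angles to HM, so MJ runs at -119°; with |MJ| = 11.2, J = (13.1, 1.87). Then |VJ| = |J − V| = 32.2.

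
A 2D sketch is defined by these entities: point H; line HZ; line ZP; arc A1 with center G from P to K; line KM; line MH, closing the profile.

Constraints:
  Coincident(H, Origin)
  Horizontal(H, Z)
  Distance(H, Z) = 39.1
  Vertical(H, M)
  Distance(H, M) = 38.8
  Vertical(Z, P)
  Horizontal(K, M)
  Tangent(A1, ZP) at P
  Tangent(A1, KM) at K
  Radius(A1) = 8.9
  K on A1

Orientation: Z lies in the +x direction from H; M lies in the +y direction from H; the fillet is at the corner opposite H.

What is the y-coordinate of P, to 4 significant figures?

29.90

H is at the origin; H and Z share the same y with |HZ| = 39.1 and Z on the +x side, so Z = (39.10, 0.000). H and M share the same x with |HM| = 38.8 and M on the +y side, so M = (0.000, 38.80). The virtual corner opposite H is at (39.10, 38.80). Tangency of A1 to ZP means the radius GP is perpendicular to ZP and the tangent condition forces GK to be normal to KM, with radius 8.9, so the center G sits 8.9 in from both sides at G = (30.20, 29.90). That places the tangent points at P = (39.10, 29.90) on ZP and K = (30.20, 38.80) on KM. So P.y = 29.90.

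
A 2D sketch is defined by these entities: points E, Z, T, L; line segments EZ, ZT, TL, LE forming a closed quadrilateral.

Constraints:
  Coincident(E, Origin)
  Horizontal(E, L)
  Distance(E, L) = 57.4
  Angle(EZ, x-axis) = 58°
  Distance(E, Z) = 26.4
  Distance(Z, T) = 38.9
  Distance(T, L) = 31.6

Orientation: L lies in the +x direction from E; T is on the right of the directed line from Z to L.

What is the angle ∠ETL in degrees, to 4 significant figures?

129.4°

Checks: |ZT| = 38.90 ✓; |TL| = 31.60 ✓.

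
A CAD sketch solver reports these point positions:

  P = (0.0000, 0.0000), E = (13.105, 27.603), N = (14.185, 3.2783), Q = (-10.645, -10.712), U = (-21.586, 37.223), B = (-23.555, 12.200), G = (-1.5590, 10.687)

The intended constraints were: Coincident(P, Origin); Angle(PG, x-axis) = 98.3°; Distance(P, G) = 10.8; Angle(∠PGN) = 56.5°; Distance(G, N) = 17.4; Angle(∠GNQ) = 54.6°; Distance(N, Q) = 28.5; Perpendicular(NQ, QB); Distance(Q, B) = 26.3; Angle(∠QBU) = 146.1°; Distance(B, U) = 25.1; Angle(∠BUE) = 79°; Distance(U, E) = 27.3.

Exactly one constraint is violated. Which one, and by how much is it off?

Distance(U, E) = 27.3 — off by 8.70.

P = (0.00, 0.00) ✓; PG at 98.30° ✓; |PG| = 10.80 ✓; ∠PGN = 56.50° ✓; |GN| = 17.40 ✓; ∠GNQ = 54.60° ✓; |NQ| = 28.50 ✓; ∠(NQ, QB) = 90.00° ✓; |QB| = 26.30 ✓; ∠QBU = 146.1° ✓; |BU| = 25.10 ✓; ∠BUE = 79.00° ✓; |UE| = 36.00 ✗.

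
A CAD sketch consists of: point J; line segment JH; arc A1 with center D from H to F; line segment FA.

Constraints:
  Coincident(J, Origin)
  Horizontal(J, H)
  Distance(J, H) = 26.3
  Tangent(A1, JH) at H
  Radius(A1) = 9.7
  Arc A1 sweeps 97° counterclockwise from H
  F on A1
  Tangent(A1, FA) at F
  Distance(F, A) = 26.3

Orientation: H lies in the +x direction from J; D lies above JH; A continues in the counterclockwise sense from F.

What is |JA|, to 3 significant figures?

49.4

J is at the origin; J and H share the same y with |JH| = 26.3 and H on the +x side, so H = (26.3, 0.00). A1 meets JH tangentially, so DH is at right angles to JH, so D = H + (0, 9.7) = (26.3, 9.70). On A1, H sits at bearing -90° from D; a 97° counterclockwise sweep puts F at bearing 7°, so F = D + 9.7·(cos 7°, sin 7°) = (35.9, 10.9). Tangency of A1 to FA means the radius DF is perpendicular to FA, so FA runs along (−sin 7°, cos 7°); with |FA| = 26.3, A = (32.7, 37.0). Then |JA| = |A − J| = 49.4.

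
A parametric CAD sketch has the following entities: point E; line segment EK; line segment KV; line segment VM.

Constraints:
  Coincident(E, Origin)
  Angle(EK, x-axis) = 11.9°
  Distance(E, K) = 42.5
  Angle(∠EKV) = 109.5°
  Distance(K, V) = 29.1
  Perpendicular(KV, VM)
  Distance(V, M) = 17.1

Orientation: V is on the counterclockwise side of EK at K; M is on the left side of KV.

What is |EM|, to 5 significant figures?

49.000

∠EKV = 109.5°, so KV runs at 11.9° + (180° − 109.5°) = 82.400° from the x-axis; with |KV| = 29.1, V = K + 29.1·(cos 82.400°, sin 82.400°) = (45.435, 37.608). The perpendicularity gives VM at right angles to KV; with |VM| = 17.1 on the left of KV, M = V + 17.1·(-0.99122, 0.13226) = (28.486, 39.870). Then |EM| = |M − E| = 49.000.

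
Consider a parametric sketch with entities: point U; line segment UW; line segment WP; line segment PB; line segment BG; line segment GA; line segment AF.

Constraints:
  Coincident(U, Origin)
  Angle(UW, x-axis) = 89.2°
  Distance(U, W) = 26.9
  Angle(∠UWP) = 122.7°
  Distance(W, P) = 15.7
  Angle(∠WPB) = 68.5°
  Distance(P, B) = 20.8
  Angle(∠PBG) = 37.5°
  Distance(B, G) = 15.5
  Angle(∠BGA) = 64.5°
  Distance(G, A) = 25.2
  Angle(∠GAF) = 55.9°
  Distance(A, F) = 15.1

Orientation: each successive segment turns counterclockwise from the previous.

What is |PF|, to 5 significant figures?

19.712

U is at the origin; UW runs at 89.2° with length 26.9, so W = (0.37558, 26.897). ∠UWP = 122.7° gives WP at 146.50° from the x-axis; with |WP| = 15.7, P = (-12.716, 35.563). ∠WPB = 68.5° gives PB at -102.00° from the x-axis; with |PB| = 20.8, B = (-17.041, 15.217). ∠PBG = 37.5° gives BG at 40.500° from the x-axis; with |BG| = 15.5, G = (-5.2547, 25.284). ∠BGA = 64.5° gives GA at 156.00° from the x-axis; with |GA| = 25.2, A = (-28.276, 35.534). ∠GAF = 55.9° gives AF at -79.900° from the x-axis; with |AF| = 15.1, F = (-25.628, 20.668). Then |PF| = |F − P| = 19.712.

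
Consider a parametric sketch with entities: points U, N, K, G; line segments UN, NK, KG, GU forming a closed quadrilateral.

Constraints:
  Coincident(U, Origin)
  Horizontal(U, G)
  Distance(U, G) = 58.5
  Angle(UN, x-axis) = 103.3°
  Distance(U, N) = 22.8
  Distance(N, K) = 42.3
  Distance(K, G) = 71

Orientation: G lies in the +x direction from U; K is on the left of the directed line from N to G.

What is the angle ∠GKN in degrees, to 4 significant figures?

67.75°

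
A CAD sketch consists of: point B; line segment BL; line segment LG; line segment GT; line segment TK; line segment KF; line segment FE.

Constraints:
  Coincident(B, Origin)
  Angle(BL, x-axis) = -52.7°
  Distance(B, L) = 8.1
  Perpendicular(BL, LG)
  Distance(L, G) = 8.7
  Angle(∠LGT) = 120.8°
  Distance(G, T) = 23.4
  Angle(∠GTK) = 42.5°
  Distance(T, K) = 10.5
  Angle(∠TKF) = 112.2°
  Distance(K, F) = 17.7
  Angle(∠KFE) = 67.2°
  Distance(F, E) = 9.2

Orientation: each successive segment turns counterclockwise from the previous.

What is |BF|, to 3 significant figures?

12.4

B is at the origin; BL runs at -52.7° with length 8.1, so L = (4.91, -6.44). BL ⟂ LG, so LG runs at 37.3°; with |LG| = 8.7, G = (11.8, -1.17). ∠LGT = 120.8° gives GT at 96.5° from the x-axis; with |GT| = 23.4, T = (9.18, 22.1). ∠GTK = 42.5° gives TK at -126° from the x-axis; with |TK| = 10.5, K = (3.01, 13.6). ∠TKF = 112.2° gives KF at -58.2° from the x-axis; with |KF| = 17.7, F = (12.3, -1.46). Then |BF| = |F − B| = 12.4.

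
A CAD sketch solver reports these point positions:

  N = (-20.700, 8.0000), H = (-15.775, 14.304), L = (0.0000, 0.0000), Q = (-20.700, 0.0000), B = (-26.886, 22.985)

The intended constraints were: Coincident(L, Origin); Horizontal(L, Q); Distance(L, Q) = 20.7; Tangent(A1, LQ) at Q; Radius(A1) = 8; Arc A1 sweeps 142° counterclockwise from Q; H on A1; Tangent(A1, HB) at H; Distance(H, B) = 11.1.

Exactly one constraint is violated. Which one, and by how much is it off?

Distance(H, B) = 11.1 — off by 3.00.

L = (0.00, 0.00) ✓; L.y = 0.00, Q.y = 0.00 ✓; |LQ| = 20.70 ✓; ∠(NQ, QL) = 90.00° ✓; |NQ| = 8.000 ✓; bearing(N→H) − bearing(N→Q) = 142.0° ✓; |NH| = 8.000 ✓; ∠(NH, HB) = 90.00° ✓; |HB| = 14.10 ✗.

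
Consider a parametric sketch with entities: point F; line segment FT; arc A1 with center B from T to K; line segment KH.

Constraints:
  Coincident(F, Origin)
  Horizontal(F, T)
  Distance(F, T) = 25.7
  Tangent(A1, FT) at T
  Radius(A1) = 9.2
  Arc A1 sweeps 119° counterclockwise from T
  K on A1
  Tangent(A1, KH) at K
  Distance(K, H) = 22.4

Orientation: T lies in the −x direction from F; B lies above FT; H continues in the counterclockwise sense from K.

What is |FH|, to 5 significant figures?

43.803

F is at the origin; F and T share the same y with |FT| = 25.7 and T on the −x side, so T = (-25.700, 0.0000). Since A1 is tangent to FT there, BT ⟂ FT, so B = T + (0, 9.2) = (-25.700, 9.2000). On A1, T sits at bearing -90° from B; a 119° counterclockwise sweep puts K at bearing 29°, so K = B + 9.2·(cos 29°, sin 29°) = (-17.653, 13.660). Tangency of A1 to KH means the radius BK is perpendicular to KH, so KH runs along (−sin 29°, cos 29°); with |KH| = 22.4, H = (-28.513, 33.252). Then |FH| = |H − F| = 43.803.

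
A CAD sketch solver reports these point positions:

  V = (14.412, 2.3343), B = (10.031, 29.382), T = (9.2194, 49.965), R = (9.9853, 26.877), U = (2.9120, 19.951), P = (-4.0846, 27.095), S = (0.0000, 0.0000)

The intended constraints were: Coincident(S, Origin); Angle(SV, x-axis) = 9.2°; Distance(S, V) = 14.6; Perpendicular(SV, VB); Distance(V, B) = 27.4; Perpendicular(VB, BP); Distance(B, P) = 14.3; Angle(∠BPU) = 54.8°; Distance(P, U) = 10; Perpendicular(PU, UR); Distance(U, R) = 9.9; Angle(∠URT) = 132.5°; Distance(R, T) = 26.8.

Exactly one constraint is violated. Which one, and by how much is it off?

Distance(R, T) = 26.8 — off by 3.70.

S = (0.00, 0.00) ✓; SV at 9.200° ✓; |SV| = 14.60 ✓; ∠(SV, VB) = 90.00° ✓; |VB| = 27.40 ✓; ∠(VB, BP) = 90.00° ✓; |BP| = 14.30 ✓; ∠BPU = 54.80° ✓; |PU| = 9.999 ✓; ∠(PU, UR) = 89.99° ✓; |UR| = 9.900 ✓; ∠URT = 132.5° ✓; |RT| = 23.10 ✗.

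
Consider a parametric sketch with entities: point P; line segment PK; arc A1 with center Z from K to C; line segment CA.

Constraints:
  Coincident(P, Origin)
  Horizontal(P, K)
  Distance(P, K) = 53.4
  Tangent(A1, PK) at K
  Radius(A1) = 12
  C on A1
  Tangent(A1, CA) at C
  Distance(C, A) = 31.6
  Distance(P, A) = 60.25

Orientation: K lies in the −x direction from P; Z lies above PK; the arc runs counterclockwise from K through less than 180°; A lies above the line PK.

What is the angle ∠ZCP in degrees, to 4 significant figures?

163.5°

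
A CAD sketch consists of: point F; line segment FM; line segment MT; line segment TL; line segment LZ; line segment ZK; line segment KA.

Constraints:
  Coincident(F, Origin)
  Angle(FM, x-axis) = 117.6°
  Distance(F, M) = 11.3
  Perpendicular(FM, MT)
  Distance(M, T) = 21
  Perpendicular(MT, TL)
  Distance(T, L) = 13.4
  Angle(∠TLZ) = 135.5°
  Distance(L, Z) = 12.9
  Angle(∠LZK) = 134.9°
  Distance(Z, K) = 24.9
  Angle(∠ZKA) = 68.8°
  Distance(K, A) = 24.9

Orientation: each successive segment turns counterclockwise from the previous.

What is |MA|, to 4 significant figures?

4.130

∠LZK = 134.9° gives ZK at 27.20° from the x-axis; with |ZK| = 24.9, K = (16.78, -4.173). ∠ZKA = 68.8° gives KA at 138.4° from the x-axis; with |KA| = 24.9, A = (-1.835, 12.36). Then |MA| = |A − M| = 4.130.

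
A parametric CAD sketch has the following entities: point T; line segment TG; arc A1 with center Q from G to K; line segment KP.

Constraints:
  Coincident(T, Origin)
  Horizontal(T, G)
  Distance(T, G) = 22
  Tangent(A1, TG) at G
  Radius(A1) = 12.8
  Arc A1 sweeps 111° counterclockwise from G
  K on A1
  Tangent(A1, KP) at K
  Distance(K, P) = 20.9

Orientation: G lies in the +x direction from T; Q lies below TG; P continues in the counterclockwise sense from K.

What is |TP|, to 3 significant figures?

40.9

On A1, G sits at bearing 90° from Q; a 111° counterclockwise sweep puts K at bearing 201°, so K = Q + 12.8·(cos 201°, sin 201°) = (10.1, -17.4). Since A1 is tangent to KP there, QK ⟂ KP, so KP runs along (−sin 201°, cos 201°); with |KP| = 20.9, P = (17.5, -36.9). Then |TP| = |P − T| = 40.9.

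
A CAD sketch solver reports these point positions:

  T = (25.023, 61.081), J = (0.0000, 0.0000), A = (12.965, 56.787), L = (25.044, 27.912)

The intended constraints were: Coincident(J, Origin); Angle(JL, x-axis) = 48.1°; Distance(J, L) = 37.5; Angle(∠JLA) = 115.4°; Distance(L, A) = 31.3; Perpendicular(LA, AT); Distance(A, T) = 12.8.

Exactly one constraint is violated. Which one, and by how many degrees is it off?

Perpendicular(LA, AT) — off by 3.10°.

J = (0.00, 0.00) ✓; JL at 48.10° ✓; |JL| = 37.50 ✓; ∠JLA = 115.4° ✓; |LA| = 31.30 ✓; ∠(LA, AT) = 93.10° ✗; |AT| = 12.80 ✓.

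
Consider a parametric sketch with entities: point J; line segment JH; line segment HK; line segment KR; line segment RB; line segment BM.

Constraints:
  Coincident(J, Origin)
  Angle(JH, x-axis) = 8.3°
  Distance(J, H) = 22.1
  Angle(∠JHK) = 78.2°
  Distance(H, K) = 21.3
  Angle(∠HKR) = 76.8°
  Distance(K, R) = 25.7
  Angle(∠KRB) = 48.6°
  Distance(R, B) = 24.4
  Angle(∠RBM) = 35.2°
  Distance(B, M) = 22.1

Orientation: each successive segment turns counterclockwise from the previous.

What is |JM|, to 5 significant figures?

19.861

J is at the origin; JH runs at 8.3° with length 22.1, so H = (21.869, 3.1903). ∠JHK = 78.2° gives HK at 110.10° from the x-axis; with |HK| = 21.3, K = (14.549, 23.193). ∠HKR = 76.8° gives KR at -146.70° from the x-axis; with |KR| = 25.7, R = (-6.9317, 9.0831). ∠KRB = 48.6° gives RB at -15.300° from the x-axis; with |RB| = 24.4, B = (16.604, 2.6446). ∠RBM = 35.2° gives BM at 129.50° from the x-axis; with |BM| = 22.1, M = (2.5462, 19.697). Then |JM| = |M − J| = 19.861.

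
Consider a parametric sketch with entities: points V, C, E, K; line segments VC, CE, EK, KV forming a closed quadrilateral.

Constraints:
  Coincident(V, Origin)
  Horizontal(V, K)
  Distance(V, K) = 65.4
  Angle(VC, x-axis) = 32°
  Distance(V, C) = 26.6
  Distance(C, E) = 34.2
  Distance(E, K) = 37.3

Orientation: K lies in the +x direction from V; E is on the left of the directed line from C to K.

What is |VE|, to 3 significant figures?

60.8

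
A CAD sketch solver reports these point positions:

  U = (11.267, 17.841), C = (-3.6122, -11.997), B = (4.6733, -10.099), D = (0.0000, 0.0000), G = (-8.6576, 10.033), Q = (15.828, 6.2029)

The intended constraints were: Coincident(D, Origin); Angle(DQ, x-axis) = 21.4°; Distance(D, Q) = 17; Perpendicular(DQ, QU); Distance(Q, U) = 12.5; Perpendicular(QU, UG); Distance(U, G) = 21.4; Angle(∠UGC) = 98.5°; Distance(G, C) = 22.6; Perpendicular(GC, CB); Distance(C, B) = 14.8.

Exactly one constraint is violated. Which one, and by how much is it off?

Distance(C, B) = 14.8 — off by 6.30.

D = (0.00, 0.00) ✓; DQ at 21.40° ✓; |DQ| = 17.00 ✓; ∠(DQ, QU) = 90.00° ✓; |QU| = 12.50 ✓; ∠(QU, UG) = 90.00° ✓; |UG| = 21.40 ✓; ∠UGC = 98.50° ✓; |GC| = 22.60 ✓; ∠(GC, CB) = 90.00° ✓; |CB| = 8.500 ✗.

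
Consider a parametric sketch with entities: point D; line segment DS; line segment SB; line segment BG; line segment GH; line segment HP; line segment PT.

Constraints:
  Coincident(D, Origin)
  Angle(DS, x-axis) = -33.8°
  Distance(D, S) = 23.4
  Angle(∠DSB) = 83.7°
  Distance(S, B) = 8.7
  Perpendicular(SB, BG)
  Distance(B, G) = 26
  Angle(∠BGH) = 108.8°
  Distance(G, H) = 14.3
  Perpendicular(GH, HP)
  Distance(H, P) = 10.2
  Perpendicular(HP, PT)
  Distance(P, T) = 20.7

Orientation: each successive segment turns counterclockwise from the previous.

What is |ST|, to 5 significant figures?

18.318

D is at the origin; DS runs at -33.8° with length 23.4, so S = (19.445, -13.017). ∠DSB = 83.7° gives SB at 62.500° from the x-axis; with |SB| = 8.7, B = (23.462, -5.3003). The perpendicularity gives BG at right angles to SB, so BG runs at 152.50°; with |BG| = 26.0, G = (0.39997, 6.7051). ∠BGH = 108.8° gives GH at -136.30° from the x-axis; with |GH| = 14.3, H = (-9.9385, -3.1745). GH ⟂ HP, so HP runs at -46.300°; with |HP| = 10.2, P = (-2.8915, -10.549). The perpendicularity gives PT at right angles to HP, so PT runs at 43.700°; with |PT| = 20.7, T = (12.074, 3.7525). Then |ST| = |T − S| = 18.318.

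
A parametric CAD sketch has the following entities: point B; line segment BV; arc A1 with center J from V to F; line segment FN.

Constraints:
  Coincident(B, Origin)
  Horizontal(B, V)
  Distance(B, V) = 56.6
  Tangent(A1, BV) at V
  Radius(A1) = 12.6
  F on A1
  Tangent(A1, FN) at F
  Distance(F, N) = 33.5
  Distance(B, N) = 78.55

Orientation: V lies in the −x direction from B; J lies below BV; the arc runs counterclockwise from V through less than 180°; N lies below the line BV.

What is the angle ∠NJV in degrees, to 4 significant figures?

171.0°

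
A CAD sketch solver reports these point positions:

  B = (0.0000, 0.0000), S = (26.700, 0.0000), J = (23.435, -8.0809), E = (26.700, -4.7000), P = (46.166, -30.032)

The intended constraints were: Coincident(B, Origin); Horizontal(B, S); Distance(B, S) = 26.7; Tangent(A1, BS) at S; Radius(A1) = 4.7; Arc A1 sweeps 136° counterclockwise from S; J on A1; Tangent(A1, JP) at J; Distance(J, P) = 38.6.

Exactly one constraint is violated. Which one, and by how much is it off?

Distance(J, P) = 38.6 — off by 7.00.

B = (0.00, 0.00) ✓; B.y = 0.00, S.y = 0.00 ✓; |BS| = 26.70 ✓; ∠(ES, SB) = 90.00° ✓; |ES| = 4.700 ✓; bearing(E→J) − bearing(E→S) = 136.0° ✓; |EJ| = 4.700 ✓; ∠(EJ, JP) = 90.00° ✓; |JP| = 31.60 ✗.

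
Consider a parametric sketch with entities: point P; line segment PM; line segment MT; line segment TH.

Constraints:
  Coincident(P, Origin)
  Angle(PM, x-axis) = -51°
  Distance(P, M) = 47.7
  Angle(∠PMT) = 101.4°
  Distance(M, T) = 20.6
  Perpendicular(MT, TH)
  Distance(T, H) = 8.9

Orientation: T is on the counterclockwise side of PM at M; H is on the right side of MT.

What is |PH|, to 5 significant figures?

63.242

P is at the origin; PM runs at -51.0° with length 47.7, so M = 47.7·(cos -51.0°, sin -51.0°) = (30.019, -37.070). ∠PMT = 101.4°, so MT runs at -51.0° + (180° − 101.4°) = 27.600° from the x-axis; with |MT| = 20.6, T = M + 20.6·(cos 27.600°, sin 27.600°) = (48.274, -27.526). MT ⟂ TH; with |TH| = 8.9 on the right of MT, H = T + 8.9·(0.46330, -0.88620) = (52.398, -35.413). Then |PH| = |H − P| = 63.242.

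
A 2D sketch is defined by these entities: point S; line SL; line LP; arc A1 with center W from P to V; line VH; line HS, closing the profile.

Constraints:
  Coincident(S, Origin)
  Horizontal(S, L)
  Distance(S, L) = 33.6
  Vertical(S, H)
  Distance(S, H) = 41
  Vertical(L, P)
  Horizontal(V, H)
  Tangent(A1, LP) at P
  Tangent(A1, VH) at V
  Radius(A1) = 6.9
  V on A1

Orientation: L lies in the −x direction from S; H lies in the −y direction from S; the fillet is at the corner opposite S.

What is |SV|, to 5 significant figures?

48.927

S is at the origin; S and L share the same y with |SL| = 33.6 and L on the −x side, so L = (-33.600, 0.0000). SH is vertical with |SH| = 41.0 and H on the −y side, so H = (0.0000, -41.000). The virtual corner opposite S is at (-33.600, -41.000). Since A1 is tangent to LP there, WP ⟂ LP and tangency of A1 to VH means the radius WV is perpendicular to VH, with radius 6.9, so the center W sits 6.9 in from both sides at W = (-26.700, -34.100). That places the tangent points at P = (-33.600, -34.100) on LP and V = (-26.700, -41.000) on VH. Then |SV| = |V − S| = 48.927.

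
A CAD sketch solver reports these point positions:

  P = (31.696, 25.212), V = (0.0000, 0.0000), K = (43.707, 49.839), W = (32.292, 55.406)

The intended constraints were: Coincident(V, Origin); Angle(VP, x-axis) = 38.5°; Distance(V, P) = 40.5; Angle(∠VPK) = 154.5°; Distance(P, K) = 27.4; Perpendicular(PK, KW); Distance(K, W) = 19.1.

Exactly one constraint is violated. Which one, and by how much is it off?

Distance(K, W) = 19.1 — off by 6.40.

V = (0.00, 0.00) ✓; VP at 38.50° ✓; |VP| = 40.50 ✓; ∠VPK = 154.5° ✓; |PK| = 27.40 ✓; ∠(PK, KW) = 90.00° ✓; |KW| = 12.70 ✗.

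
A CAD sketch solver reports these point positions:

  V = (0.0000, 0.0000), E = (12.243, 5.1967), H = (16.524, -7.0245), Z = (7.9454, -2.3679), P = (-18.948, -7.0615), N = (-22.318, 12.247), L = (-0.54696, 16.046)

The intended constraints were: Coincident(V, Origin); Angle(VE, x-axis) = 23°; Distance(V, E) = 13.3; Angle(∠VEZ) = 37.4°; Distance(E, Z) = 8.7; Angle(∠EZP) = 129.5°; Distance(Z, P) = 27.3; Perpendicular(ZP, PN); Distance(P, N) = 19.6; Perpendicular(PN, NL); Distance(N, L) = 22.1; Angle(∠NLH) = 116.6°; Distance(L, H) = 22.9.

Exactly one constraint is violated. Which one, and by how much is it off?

Distance(L, H) = 22.9 — off by 5.80.

V = (0.00, 0.00) ✓; VE at 23.00° ✓; |VE| = 13.30 ✓; ∠VEZ = 37.40° ✓; |EZ| = 8.700 ✓; ∠EZP = 129.5° ✓; |ZP| = 27.30 ✓; ∠(ZP, PN) = 90.00° ✓; |PN| = 19.60 ✓; ∠(PN, NL) = 90.00° ✓; |NL| = 22.10 ✓; ∠NLH = 116.6° ✓; |LH| = 28.70 ✗.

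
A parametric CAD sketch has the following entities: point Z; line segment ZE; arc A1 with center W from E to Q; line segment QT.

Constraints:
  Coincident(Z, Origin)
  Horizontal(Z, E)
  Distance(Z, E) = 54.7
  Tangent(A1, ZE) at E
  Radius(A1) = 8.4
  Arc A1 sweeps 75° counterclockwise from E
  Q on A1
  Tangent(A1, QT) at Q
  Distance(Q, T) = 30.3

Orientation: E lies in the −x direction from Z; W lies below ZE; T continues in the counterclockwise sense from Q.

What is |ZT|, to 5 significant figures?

79.070

On A1, E sits at bearing 90° from W; a 75° counterclockwise sweep puts Q at bearing 165°, so Q = W + 8.4·(cos 165°, sin 165°) = (-62.814, -6.2259). A1 meets QT tangentially, so WQ is at right angles to QT, so QT runs along (−sin 165°, cos 165°); with |QT| = 30.3, T = (-70.656, -35.493). Then |ZT| = |T − Z| = 79.070.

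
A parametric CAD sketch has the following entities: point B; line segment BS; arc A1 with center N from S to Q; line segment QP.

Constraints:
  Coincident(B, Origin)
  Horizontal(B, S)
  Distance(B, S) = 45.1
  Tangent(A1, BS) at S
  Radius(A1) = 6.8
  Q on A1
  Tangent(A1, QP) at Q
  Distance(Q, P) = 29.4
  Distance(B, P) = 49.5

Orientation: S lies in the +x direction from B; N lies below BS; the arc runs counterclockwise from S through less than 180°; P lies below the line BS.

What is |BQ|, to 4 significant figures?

38.81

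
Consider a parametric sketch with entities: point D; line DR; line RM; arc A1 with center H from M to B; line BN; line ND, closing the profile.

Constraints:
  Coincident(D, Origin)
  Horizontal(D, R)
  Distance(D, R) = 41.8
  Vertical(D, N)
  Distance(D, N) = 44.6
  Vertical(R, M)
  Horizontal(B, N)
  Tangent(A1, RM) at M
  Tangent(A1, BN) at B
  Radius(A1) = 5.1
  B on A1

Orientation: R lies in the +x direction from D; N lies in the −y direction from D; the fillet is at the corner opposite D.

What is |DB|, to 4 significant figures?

57.76

The virtual corner opposite D is at (41.80, -44.60). Since A1 is tangent to RM there, HM ⟂ RM and tangency of A1 to BN means the radius HB is perpendicular to BN, with radius 5.1, so the center H sits 5.1 in from both sides at H = (36.70, -39.50). That places the tangent points at M = (41.80, -39.50) on RM and B = (36.70, -44.60) on BN. Then |DB| = |B − D| = 57.76.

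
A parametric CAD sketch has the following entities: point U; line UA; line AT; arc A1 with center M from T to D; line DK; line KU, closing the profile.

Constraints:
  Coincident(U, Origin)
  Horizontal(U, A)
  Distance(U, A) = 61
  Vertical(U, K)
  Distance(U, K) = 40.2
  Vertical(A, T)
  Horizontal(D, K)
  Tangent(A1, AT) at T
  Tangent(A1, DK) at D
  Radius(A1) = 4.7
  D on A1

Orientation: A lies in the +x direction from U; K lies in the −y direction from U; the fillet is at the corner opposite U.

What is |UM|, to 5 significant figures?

66.558

U is at the origin; U and A share the same y with |UA| = 61.0 and A on the +x side, so A = (61.000, 0.0000). U and K share the same x with |UK| = 40.2 and K on the −y side, so K = (0.0000, -40.200). The virtual corner opposite U is at (61.000, -40.200). Since A1 is tangent to AT there, MT ⟂ AT and since A1 is tangent to DK there, MD ⟂ DK, with radius 4.7, so the center M sits 4.7 in from both sides at M = (56.300, -35.500). Then |UM| = |M − U| = 66.558.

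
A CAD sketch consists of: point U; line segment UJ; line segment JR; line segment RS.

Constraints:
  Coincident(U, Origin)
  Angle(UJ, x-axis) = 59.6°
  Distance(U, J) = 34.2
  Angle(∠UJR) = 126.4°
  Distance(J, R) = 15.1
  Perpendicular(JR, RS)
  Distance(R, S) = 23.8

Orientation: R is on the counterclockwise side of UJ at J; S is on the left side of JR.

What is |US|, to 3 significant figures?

35.6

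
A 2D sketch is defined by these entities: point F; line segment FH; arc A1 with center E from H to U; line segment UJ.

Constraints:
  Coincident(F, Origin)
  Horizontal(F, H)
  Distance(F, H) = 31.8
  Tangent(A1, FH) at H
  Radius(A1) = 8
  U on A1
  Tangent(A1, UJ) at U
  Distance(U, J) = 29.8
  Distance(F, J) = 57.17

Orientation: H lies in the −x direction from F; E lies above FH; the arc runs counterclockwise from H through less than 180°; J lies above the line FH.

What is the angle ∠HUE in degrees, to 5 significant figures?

25.631°

Checks: |EU| = 8.000 ✓; ∠(EU, UJ) = 90.00° ✓; |UJ| = 29.80 ✓; |FJ| = 57.17 ✓.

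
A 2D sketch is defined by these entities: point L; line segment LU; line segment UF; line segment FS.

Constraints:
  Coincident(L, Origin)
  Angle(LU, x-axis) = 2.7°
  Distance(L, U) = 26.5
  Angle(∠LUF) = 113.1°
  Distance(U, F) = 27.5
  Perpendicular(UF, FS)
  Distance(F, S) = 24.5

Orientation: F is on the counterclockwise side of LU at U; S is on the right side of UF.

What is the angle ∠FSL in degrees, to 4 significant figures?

37.79°

∠LUF = 113.1°, so UF runs at 2.7° + (180° − 113.1°) = 69.60° from the x-axis; with |UF| = 27.5, F = U + 27.5·(cos 69.60°, sin 69.60°) = (36.06, 27.02). UF ⟂ FS; with |FS| = 24.5 on the right of UF, S = F + 24.5·(0.9373, -0.3486) = (59.02, 18.48). Then cos ∠FSL = SF·SL / (|SF||SL|), giving 37.79°.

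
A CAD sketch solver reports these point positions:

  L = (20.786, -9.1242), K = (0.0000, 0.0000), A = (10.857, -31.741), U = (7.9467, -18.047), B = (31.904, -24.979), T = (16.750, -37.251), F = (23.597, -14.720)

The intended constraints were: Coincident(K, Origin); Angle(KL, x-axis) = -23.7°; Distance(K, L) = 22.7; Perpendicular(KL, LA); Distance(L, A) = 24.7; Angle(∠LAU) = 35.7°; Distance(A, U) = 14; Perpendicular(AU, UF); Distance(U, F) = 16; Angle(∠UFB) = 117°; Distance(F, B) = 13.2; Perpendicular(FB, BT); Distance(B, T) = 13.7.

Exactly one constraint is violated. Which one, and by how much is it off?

Distance(B, T) = 13.7 — off by 5.80.

K = (0.00, 0.00) ✓; KL at -23.70° ✓; |KL| = 22.70 ✓; ∠(KL, LA) = 90.00° ✓; |LA| = 24.70 ✓; ∠LAU = 35.70° ✓; |AU| = 14.00 ✓; ∠(AU, UF) = 90.00° ✓; |UF| = 16.00 ✓; ∠UFB = 117.0° ✓; |FB| = 13.20 ✓; ∠(FB, BT) = 90.00° ✓; |BT| = 19.50 ✗.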